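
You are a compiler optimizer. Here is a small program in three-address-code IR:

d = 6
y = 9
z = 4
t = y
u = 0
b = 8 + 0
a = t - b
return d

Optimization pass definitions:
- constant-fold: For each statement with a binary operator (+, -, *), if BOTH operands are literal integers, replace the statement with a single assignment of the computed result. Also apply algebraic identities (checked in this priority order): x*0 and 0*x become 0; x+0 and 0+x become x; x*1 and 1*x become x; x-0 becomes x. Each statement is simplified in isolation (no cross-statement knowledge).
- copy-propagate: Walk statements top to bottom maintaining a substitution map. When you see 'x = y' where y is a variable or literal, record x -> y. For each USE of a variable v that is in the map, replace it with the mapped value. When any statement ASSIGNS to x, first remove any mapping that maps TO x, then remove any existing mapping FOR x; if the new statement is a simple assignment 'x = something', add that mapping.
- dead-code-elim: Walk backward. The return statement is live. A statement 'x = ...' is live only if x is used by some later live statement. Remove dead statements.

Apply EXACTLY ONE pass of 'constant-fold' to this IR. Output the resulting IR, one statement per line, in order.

Answer: d = 6
y = 9
z = 4
t = y
u = 0
b = 8
a = t - b
return d

Derivation:
Applying constant-fold statement-by-statement:
  [1] d = 6  (unchanged)
  [2] y = 9  (unchanged)
  [3] z = 4  (unchanged)
  [4] t = y  (unchanged)
  [5] u = 0  (unchanged)
  [6] b = 8 + 0  -> b = 8
  [7] a = t - b  (unchanged)
  [8] return d  (unchanged)
Result (8 stmts):
  d = 6
  y = 9
  z = 4
  t = y
  u = 0
  b = 8
  a = t - b
  return d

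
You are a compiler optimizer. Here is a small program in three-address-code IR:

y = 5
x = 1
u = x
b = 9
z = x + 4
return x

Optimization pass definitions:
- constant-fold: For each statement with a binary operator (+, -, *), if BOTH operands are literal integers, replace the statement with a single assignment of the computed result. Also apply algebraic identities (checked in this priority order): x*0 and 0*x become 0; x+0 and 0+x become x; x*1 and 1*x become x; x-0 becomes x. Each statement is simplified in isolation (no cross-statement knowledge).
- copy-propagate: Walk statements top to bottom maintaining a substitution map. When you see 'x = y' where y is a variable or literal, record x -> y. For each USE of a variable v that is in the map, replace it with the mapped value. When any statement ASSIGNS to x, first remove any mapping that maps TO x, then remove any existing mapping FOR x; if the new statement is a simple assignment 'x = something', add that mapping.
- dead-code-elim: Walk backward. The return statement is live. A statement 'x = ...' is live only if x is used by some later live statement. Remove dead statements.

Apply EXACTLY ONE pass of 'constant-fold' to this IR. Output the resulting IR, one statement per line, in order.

Answer: y = 5
x = 1
u = x
b = 9
z = x + 4
return x

Derivation:
Applying constant-fold statement-by-statement:
  [1] y = 5  (unchanged)
  [2] x = 1  (unchanged)
  [3] u = x  (unchanged)
  [4] b = 9  (unchanged)
  [5] z = x + 4  (unchanged)
  [6] return x  (unchanged)
Result (6 stmts):
  y = 5
  x = 1
  u = x
  b = 9
  z = x + 4
  return x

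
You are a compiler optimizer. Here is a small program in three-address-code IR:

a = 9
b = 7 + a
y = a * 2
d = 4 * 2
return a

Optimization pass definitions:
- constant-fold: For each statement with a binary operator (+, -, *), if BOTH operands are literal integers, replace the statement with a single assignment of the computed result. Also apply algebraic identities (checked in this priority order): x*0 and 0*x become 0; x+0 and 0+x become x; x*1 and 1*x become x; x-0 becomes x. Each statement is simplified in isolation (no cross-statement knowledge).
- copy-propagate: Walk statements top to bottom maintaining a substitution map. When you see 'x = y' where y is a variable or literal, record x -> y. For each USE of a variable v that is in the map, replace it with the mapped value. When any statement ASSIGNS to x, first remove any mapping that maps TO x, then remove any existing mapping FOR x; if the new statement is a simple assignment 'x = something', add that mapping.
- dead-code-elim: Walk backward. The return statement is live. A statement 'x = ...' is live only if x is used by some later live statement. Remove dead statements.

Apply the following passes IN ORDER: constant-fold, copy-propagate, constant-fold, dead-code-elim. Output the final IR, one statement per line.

Initial IR:
  a = 9
  b = 7 + a
  y = a * 2
  d = 4 * 2
  return a
After constant-fold (5 stmts):
  a = 9
  b = 7 + a
  y = a * 2
  d = 8
  return a
After copy-propagate (5 stmts):
  a = 9
  b = 7 + 9
  y = 9 * 2
  d = 8
  return 9
After constant-fold (5 stmts):
  a = 9
  b = 16
  y = 18
  d = 8
  return 9
After dead-code-elim (1 stmts):
  return 9

Answer: return 9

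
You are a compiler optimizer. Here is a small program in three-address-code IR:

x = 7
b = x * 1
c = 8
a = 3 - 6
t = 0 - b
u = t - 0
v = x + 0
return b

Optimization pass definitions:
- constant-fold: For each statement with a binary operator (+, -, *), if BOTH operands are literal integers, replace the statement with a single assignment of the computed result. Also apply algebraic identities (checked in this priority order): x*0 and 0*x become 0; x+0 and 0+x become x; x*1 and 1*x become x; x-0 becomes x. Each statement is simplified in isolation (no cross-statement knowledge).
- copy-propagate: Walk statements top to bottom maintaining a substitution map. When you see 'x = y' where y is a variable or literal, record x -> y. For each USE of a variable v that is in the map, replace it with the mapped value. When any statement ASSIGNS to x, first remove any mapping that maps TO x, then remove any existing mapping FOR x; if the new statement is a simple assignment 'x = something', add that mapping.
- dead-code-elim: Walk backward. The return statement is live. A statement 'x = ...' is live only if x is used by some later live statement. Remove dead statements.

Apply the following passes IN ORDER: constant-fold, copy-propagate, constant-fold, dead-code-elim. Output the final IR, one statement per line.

Initial IR:
  x = 7
  b = x * 1
  c = 8
  a = 3 - 6
  t = 0 - b
  u = t - 0
  v = x + 0
  return b
After constant-fold (8 stmts):
  x = 7
  b = x
  c = 8
  a = -3
  t = 0 - b
  u = t
  v = x
  return b
After copy-propagate (8 stmts):
  x = 7
  b = 7
  c = 8
  a = -3
  t = 0 - 7
  u = t
  v = 7
  return 7
After constant-fold (8 stmts):
  x = 7
  b = 7
  c = 8
  a = -3
  t = -7
  u = t
  v = 7
  return 7
After dead-code-elim (1 stmts):
  return 7

Answer: return 7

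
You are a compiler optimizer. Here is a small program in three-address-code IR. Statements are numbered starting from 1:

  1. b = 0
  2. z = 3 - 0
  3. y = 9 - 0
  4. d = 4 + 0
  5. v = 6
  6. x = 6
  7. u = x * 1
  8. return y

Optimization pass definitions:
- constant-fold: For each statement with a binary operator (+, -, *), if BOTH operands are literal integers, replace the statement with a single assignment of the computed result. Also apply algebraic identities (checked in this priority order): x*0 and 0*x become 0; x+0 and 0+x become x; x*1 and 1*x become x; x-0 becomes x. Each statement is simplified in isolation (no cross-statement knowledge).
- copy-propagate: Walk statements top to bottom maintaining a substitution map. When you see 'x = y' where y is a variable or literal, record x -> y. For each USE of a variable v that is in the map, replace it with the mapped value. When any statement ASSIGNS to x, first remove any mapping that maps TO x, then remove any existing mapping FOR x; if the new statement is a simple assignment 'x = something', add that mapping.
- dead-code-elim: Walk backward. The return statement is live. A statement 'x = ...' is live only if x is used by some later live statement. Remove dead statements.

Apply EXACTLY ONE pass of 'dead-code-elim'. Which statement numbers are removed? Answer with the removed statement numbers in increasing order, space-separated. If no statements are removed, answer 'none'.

Answer: 1 2 4 5 6 7

Derivation:
Backward liveness scan:
Stmt 1 'b = 0': DEAD (b not in live set [])
Stmt 2 'z = 3 - 0': DEAD (z not in live set [])
Stmt 3 'y = 9 - 0': KEEP (y is live); live-in = []
Stmt 4 'd = 4 + 0': DEAD (d not in live set ['y'])
Stmt 5 'v = 6': DEAD (v not in live set ['y'])
Stmt 6 'x = 6': DEAD (x not in live set ['y'])
Stmt 7 'u = x * 1': DEAD (u not in live set ['y'])
Stmt 8 'return y': KEEP (return); live-in = ['y']
Removed statement numbers: [1, 2, 4, 5, 6, 7]
Surviving IR:
  y = 9 - 0
  return y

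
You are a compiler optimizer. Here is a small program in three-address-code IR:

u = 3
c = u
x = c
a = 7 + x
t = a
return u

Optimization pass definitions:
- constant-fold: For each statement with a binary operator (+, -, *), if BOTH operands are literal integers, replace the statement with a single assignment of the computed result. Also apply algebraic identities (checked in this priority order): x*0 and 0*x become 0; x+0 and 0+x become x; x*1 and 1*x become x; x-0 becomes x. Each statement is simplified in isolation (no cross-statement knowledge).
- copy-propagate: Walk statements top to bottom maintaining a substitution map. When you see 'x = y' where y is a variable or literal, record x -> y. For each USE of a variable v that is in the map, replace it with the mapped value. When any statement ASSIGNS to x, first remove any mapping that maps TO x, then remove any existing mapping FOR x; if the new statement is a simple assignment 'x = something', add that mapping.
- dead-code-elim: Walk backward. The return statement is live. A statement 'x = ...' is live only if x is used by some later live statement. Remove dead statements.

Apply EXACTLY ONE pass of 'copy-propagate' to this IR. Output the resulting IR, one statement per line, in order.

Applying copy-propagate statement-by-statement:
  [1] u = 3  (unchanged)
  [2] c = u  -> c = 3
  [3] x = c  -> x = 3
  [4] a = 7 + x  -> a = 7 + 3
  [5] t = a  (unchanged)
  [6] return u  -> return 3
Result (6 stmts):
  u = 3
  c = 3
  x = 3
  a = 7 + 3
  t = a
  return 3

Answer: u = 3
c = 3
x = 3
a = 7 + 3
t = a
return 3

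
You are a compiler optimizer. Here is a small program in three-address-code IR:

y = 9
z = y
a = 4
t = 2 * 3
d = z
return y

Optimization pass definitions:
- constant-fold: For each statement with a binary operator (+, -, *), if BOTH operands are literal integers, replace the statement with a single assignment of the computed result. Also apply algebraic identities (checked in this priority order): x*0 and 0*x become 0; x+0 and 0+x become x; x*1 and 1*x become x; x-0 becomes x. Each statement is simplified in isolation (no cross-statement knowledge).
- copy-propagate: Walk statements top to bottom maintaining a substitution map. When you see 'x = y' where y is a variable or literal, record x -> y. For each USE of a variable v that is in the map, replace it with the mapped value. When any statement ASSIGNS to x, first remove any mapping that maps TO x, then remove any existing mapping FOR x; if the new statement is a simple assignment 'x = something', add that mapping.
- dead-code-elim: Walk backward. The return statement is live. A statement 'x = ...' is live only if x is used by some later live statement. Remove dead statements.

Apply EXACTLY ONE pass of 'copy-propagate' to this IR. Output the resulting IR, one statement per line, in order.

Applying copy-propagate statement-by-statement:
  [1] y = 9  (unchanged)
  [2] z = y  -> z = 9
  [3] a = 4  (unchanged)
  [4] t = 2 * 3  (unchanged)
  [5] d = z  -> d = 9
  [6] return y  -> return 9
Result (6 stmts):
  y = 9
  z = 9
  a = 4
  t = 2 * 3
  d = 9
  return 9

Answer: y = 9
z = 9
a = 4
t = 2 * 3
d = 9
return 9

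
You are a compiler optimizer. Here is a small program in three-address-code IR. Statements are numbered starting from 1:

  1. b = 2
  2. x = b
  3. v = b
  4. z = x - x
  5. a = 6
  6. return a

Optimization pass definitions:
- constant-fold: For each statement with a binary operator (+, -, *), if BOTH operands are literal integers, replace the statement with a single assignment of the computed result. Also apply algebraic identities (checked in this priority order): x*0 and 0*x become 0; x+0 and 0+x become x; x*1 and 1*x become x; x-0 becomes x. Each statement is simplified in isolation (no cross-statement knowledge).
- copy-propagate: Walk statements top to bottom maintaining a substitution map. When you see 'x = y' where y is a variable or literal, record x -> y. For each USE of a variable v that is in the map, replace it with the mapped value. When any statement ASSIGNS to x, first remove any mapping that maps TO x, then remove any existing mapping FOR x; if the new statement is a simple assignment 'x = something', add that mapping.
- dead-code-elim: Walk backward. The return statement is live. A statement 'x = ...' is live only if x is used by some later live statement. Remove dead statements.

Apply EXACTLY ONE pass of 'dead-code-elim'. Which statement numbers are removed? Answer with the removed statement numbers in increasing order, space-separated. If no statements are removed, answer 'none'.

Answer: 1 2 3 4

Derivation:
Backward liveness scan:
Stmt 1 'b = 2': DEAD (b not in live set [])
Stmt 2 'x = b': DEAD (x not in live set [])
Stmt 3 'v = b': DEAD (v not in live set [])
Stmt 4 'z = x - x': DEAD (z not in live set [])
Stmt 5 'a = 6': KEEP (a is live); live-in = []
Stmt 6 'return a': KEEP (return); live-in = ['a']
Removed statement numbers: [1, 2, 3, 4]
Surviving IR:
  a = 6
  return a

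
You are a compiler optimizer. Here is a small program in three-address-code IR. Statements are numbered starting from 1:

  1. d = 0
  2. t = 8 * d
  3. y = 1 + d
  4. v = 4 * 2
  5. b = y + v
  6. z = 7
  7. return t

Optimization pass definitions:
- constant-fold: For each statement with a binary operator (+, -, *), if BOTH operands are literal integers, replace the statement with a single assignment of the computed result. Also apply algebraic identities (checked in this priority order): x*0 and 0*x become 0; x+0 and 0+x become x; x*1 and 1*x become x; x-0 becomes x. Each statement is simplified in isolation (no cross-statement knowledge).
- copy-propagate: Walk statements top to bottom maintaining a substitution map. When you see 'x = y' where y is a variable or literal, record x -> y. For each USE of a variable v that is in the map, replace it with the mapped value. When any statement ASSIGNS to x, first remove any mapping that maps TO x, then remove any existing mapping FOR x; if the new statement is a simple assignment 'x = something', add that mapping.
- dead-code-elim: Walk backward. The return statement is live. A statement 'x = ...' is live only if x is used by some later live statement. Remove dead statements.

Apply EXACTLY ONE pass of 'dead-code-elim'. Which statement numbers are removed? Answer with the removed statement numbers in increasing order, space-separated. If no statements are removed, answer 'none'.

Answer: 3 4 5 6

Derivation:
Backward liveness scan:
Stmt 1 'd = 0': KEEP (d is live); live-in = []
Stmt 2 't = 8 * d': KEEP (t is live); live-in = ['d']
Stmt 3 'y = 1 + d': DEAD (y not in live set ['t'])
Stmt 4 'v = 4 * 2': DEAD (v not in live set ['t'])
Stmt 5 'b = y + v': DEAD (b not in live set ['t'])
Stmt 6 'z = 7': DEAD (z not in live set ['t'])
Stmt 7 'return t': KEEP (return); live-in = ['t']
Removed statement numbers: [3, 4, 5, 6]
Surviving IR:
  d = 0
  t = 8 * d
  return t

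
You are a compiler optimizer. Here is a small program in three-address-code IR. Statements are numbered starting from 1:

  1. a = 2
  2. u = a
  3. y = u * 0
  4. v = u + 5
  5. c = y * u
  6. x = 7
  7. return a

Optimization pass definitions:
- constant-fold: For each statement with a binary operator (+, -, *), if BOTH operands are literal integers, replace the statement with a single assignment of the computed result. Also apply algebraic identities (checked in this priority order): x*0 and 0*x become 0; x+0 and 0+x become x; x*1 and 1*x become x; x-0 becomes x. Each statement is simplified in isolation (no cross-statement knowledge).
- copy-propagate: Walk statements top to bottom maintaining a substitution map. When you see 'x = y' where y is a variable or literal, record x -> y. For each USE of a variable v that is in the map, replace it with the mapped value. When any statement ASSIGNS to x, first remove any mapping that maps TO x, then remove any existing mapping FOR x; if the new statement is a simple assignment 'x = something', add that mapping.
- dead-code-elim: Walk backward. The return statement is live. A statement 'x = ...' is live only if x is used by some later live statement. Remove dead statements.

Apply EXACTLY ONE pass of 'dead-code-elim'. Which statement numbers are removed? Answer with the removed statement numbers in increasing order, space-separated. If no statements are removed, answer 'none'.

Backward liveness scan:
Stmt 1 'a = 2': KEEP (a is live); live-in = []
Stmt 2 'u = a': DEAD (u not in live set ['a'])
Stmt 3 'y = u * 0': DEAD (y not in live set ['a'])
Stmt 4 'v = u + 5': DEAD (v not in live set ['a'])
Stmt 5 'c = y * u': DEAD (c not in live set ['a'])
Stmt 6 'x = 7': DEAD (x not in live set ['a'])
Stmt 7 'return a': KEEP (return); live-in = ['a']
Removed statement numbers: [2, 3, 4, 5, 6]
Surviving IR:
  a = 2
  return a

Answer: 2 3 4 5 6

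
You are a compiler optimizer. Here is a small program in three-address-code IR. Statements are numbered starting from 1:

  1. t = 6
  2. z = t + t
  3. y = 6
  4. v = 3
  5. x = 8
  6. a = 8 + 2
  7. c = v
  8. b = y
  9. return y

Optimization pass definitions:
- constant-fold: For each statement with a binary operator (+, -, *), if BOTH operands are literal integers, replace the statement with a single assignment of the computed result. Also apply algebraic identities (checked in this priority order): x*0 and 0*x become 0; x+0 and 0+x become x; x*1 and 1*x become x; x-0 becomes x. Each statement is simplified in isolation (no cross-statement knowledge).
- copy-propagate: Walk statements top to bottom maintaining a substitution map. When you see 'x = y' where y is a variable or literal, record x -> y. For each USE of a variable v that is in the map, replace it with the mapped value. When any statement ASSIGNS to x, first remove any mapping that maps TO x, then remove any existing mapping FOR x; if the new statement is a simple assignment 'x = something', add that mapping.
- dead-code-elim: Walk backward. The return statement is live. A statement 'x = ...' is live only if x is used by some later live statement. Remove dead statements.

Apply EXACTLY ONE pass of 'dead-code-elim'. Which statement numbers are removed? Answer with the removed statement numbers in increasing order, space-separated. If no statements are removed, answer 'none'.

Answer: 1 2 4 5 6 7 8

Derivation:
Backward liveness scan:
Stmt 1 't = 6': DEAD (t not in live set [])
Stmt 2 'z = t + t': DEAD (z not in live set [])
Stmt 3 'y = 6': KEEP (y is live); live-in = []
Stmt 4 'v = 3': DEAD (v not in live set ['y'])
Stmt 5 'x = 8': DEAD (x not in live set ['y'])
Stmt 6 'a = 8 + 2': DEAD (a not in live set ['y'])
Stmt 7 'c = v': DEAD (c not in live set ['y'])
Stmt 8 'b = y': DEAD (b not in live set ['y'])
Stmt 9 'return y': KEEP (return); live-in = ['y']
Removed statement numbers: [1, 2, 4, 5, 6, 7, 8]
Surviving IR:
  y = 6
  return y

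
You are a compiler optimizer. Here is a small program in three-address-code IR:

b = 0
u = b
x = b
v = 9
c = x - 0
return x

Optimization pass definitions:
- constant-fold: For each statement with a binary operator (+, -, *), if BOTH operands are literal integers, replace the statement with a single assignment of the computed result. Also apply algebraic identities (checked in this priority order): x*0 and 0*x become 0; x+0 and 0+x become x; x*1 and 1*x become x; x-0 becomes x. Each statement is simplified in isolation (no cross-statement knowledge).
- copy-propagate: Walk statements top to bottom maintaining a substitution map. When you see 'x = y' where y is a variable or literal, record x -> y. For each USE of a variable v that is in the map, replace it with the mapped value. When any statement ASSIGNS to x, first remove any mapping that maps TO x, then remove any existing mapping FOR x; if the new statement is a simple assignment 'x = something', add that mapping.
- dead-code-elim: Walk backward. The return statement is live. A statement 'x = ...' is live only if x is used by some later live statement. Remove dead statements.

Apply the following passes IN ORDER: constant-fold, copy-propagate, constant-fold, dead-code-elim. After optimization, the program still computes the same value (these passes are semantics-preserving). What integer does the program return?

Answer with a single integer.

Initial IR:
  b = 0
  u = b
  x = b
  v = 9
  c = x - 0
  return x
After constant-fold (6 stmts):
  b = 0
  u = b
  x = b
  v = 9
  c = x
  return x
After copy-propagate (6 stmts):
  b = 0
  u = 0
  x = 0
  v = 9
  c = 0
  return 0
After constant-fold (6 stmts):
  b = 0
  u = 0
  x = 0
  v = 9
  c = 0
  return 0
After dead-code-elim (1 stmts):
  return 0
Evaluate:
  b = 0  =>  b = 0
  u = b  =>  u = 0
  x = b  =>  x = 0
  v = 9  =>  v = 9
  c = x - 0  =>  c = 0
  return x = 0

Answer: 0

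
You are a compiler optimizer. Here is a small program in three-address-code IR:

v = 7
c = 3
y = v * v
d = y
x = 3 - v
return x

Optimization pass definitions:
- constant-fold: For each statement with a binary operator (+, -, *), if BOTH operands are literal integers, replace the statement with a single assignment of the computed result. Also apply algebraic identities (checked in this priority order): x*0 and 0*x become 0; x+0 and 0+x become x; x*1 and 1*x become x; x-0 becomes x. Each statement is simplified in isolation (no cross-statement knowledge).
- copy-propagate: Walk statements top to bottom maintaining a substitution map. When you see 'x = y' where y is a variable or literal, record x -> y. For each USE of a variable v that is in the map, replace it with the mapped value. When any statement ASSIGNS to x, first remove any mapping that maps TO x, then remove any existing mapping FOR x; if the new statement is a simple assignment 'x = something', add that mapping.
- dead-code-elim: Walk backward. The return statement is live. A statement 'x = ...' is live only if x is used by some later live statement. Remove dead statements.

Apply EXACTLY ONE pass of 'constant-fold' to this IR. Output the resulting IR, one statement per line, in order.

Answer: v = 7
c = 3
y = v * v
d = y
x = 3 - v
return x

Derivation:
Applying constant-fold statement-by-statement:
  [1] v = 7  (unchanged)
  [2] c = 3  (unchanged)
  [3] y = v * v  (unchanged)
  [4] d = y  (unchanged)
  [5] x = 3 - v  (unchanged)
  [6] return x  (unchanged)
Result (6 stmts):
  v = 7
  c = 3
  y = v * v
  d = y
  x = 3 - v
  return x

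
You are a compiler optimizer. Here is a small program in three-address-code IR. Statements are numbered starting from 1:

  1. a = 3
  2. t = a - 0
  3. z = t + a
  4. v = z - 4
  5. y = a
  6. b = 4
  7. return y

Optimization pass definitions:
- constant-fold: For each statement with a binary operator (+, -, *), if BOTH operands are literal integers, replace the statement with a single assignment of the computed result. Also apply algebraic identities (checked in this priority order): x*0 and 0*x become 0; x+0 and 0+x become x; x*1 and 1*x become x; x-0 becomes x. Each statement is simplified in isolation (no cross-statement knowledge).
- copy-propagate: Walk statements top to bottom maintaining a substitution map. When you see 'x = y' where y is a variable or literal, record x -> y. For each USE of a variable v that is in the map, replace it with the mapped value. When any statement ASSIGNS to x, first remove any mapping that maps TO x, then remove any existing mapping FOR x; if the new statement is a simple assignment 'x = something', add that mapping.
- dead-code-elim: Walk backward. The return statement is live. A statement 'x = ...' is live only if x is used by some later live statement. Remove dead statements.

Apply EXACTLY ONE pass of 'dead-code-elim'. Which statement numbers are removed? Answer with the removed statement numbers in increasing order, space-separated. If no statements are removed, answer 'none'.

Answer: 2 3 4 6

Derivation:
Backward liveness scan:
Stmt 1 'a = 3': KEEP (a is live); live-in = []
Stmt 2 't = a - 0': DEAD (t not in live set ['a'])
Stmt 3 'z = t + a': DEAD (z not in live set ['a'])
Stmt 4 'v = z - 4': DEAD (v not in live set ['a'])
Stmt 5 'y = a': KEEP (y is live); live-in = ['a']
Stmt 6 'b = 4': DEAD (b not in live set ['y'])
Stmt 7 'return y': KEEP (return); live-in = ['y']
Removed statement numbers: [2, 3, 4, 6]
Surviving IR:
  a = 3
  y = a
  return y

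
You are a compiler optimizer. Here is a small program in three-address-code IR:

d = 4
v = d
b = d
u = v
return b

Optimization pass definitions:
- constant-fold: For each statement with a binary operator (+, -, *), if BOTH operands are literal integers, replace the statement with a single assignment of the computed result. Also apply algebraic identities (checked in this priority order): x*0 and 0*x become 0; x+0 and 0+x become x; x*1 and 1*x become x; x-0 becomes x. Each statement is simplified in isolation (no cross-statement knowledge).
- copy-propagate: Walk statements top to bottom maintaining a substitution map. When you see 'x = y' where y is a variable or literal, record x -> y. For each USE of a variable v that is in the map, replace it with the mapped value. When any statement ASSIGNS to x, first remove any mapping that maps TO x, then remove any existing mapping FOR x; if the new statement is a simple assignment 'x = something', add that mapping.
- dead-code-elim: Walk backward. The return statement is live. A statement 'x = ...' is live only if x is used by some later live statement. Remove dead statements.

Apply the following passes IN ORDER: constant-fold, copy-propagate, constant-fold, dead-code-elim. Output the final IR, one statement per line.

Answer: return 4

Derivation:
Initial IR:
  d = 4
  v = d
  b = d
  u = v
  return b
After constant-fold (5 stmts):
  d = 4
  v = d
  b = d
  u = v
  return b
After copy-propagate (5 stmts):
  d = 4
  v = 4
  b = 4
  u = 4
  return 4
After constant-fold (5 stmts):
  d = 4
  v = 4
  b = 4
  u = 4
  return 4
After dead-code-elim (1 stmts):
  return 4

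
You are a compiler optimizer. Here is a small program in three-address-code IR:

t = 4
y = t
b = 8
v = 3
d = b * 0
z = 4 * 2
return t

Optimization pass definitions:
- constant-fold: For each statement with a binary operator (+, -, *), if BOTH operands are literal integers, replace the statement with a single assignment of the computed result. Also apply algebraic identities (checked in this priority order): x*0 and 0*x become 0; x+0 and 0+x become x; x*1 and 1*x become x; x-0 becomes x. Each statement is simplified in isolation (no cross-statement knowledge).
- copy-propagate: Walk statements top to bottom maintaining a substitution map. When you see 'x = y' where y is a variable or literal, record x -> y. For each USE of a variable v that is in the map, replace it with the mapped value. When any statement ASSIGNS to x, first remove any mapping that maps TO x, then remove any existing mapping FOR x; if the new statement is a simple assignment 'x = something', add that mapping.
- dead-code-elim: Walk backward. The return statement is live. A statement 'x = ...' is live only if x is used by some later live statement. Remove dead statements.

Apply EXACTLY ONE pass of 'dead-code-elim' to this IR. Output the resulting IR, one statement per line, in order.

Answer: t = 4
return t

Derivation:
Applying dead-code-elim statement-by-statement:
  [7] return t  -> KEEP (return); live=['t']
  [6] z = 4 * 2  -> DEAD (z not live)
  [5] d = b * 0  -> DEAD (d not live)
  [4] v = 3  -> DEAD (v not live)
  [3] b = 8  -> DEAD (b not live)
  [2] y = t  -> DEAD (y not live)
  [1] t = 4  -> KEEP; live=[]
Result (2 stmts):
  t = 4
  return t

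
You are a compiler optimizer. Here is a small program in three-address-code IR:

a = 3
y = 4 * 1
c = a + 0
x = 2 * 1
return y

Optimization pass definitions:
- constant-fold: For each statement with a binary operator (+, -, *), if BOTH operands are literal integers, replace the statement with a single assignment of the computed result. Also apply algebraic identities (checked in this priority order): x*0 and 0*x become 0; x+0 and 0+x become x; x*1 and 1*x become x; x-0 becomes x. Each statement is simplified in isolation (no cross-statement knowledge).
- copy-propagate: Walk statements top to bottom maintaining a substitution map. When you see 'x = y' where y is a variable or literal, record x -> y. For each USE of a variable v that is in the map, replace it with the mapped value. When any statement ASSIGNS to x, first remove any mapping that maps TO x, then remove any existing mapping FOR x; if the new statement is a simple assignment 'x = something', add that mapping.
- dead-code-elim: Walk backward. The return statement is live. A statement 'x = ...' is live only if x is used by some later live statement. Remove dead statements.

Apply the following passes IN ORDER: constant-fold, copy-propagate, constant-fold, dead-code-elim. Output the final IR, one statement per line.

Answer: return 4

Derivation:
Initial IR:
  a = 3
  y = 4 * 1
  c = a + 0
  x = 2 * 1
  return y
After constant-fold (5 stmts):
  a = 3
  y = 4
  c = a
  x = 2
  return y
After copy-propagate (5 stmts):
  a = 3
  y = 4
  c = 3
  x = 2
  return 4
After constant-fold (5 stmts):
  a = 3
  y = 4
  c = 3
  x = 2
  return 4
After dead-code-elim (1 stmts):
  return 4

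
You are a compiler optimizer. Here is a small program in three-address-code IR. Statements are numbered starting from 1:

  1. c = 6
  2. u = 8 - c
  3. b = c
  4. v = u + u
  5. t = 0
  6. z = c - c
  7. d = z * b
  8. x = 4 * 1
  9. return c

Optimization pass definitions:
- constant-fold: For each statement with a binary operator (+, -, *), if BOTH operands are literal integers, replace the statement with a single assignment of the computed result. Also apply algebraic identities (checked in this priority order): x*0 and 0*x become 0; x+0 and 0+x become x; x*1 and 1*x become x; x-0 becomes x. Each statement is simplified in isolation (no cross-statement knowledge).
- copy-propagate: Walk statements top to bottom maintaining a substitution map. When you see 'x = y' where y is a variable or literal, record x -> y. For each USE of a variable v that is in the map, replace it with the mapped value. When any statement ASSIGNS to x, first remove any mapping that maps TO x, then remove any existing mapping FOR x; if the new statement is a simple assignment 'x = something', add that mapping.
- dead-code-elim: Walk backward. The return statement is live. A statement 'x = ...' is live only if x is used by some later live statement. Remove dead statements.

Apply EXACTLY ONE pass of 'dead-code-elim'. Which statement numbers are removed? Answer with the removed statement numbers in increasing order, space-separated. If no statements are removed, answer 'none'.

Answer: 2 3 4 5 6 7 8

Derivation:
Backward liveness scan:
Stmt 1 'c = 6': KEEP (c is live); live-in = []
Stmt 2 'u = 8 - c': DEAD (u not in live set ['c'])
Stmt 3 'b = c': DEAD (b not in live set ['c'])
Stmt 4 'v = u + u': DEAD (v not in live set ['c'])
Stmt 5 't = 0': DEAD (t not in live set ['c'])
Stmt 6 'z = c - c': DEAD (z not in live set ['c'])
Stmt 7 'd = z * b': DEAD (d not in live set ['c'])
Stmt 8 'x = 4 * 1': DEAD (x not in live set ['c'])
Stmt 9 'return c': KEEP (return); live-in = ['c']
Removed statement numbers: [2, 3, 4, 5, 6, 7, 8]
Surviving IR:
  c = 6
  return c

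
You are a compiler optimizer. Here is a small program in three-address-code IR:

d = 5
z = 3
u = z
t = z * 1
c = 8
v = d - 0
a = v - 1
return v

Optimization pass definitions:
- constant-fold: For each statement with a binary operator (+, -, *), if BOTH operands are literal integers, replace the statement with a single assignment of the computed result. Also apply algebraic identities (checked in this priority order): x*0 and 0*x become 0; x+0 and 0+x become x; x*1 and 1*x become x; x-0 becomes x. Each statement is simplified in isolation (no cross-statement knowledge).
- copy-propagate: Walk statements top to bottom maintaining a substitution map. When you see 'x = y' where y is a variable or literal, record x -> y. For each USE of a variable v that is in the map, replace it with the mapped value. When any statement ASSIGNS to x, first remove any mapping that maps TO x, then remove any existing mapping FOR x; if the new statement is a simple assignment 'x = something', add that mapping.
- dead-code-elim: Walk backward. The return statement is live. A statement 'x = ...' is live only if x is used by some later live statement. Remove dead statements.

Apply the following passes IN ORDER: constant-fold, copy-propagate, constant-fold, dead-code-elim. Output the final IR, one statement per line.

Answer: return 5

Derivation:
Initial IR:
  d = 5
  z = 3
  u = z
  t = z * 1
  c = 8
  v = d - 0
  a = v - 1
  return v
After constant-fold (8 stmts):
  d = 5
  z = 3
  u = z
  t = z
  c = 8
  v = d
  a = v - 1
  return v
After copy-propagate (8 stmts):
  d = 5
  z = 3
  u = 3
  t = 3
  c = 8
  v = 5
  a = 5 - 1
  return 5
After constant-fold (8 stmts):
  d = 5
  z = 3
  u = 3
  t = 3
  c = 8
  v = 5
  a = 4
  return 5
After dead-code-elim (1 stmts):
  return 5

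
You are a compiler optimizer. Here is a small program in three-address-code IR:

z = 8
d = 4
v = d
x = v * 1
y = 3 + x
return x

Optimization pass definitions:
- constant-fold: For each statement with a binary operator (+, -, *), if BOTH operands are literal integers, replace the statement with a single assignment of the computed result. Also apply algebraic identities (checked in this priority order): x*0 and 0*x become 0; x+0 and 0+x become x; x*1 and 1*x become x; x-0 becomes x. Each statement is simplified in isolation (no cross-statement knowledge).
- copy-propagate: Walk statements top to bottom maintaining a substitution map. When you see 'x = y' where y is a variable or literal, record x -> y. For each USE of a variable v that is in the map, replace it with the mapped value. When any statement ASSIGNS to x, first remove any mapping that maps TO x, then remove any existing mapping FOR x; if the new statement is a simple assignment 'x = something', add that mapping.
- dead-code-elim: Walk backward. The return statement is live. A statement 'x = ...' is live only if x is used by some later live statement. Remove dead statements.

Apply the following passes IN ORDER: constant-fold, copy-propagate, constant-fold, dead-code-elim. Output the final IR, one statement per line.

Initial IR:
  z = 8
  d = 4
  v = d
  x = v * 1
  y = 3 + x
  return x
After constant-fold (6 stmts):
  z = 8
  d = 4
  v = d
  x = v
  y = 3 + x
  return x
After copy-propagate (6 stmts):
  z = 8
  d = 4
  v = 4
  x = 4
  y = 3 + 4
  return 4
After constant-fold (6 stmts):
  z = 8
  d = 4
  v = 4
  x = 4
  y = 7
  return 4
After dead-code-elim (1 stmts):
  return 4

Answer: return 4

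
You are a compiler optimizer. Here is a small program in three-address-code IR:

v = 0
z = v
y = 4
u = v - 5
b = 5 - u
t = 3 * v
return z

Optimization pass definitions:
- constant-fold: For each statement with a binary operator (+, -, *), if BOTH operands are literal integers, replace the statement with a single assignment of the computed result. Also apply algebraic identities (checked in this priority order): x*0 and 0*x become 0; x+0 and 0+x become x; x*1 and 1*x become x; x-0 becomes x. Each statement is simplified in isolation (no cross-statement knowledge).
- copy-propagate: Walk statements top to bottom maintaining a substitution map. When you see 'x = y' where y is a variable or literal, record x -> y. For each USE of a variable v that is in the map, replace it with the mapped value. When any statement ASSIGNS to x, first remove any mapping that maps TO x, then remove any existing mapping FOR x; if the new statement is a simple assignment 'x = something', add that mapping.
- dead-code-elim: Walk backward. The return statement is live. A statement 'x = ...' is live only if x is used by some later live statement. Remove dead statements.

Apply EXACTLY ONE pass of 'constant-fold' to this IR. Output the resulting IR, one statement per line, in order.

Applying constant-fold statement-by-statement:
  [1] v = 0  (unchanged)
  [2] z = v  (unchanged)
  [3] y = 4  (unchanged)
  [4] u = v - 5  (unchanged)
  [5] b = 5 - u  (unchanged)
  [6] t = 3 * v  (unchanged)
  [7] return z  (unchanged)
Result (7 stmts):
  v = 0
  z = v
  y = 4
  u = v - 5
  b = 5 - u
  t = 3 * v
  return z

Answer: v = 0
z = v
y = 4
u = v - 5
b = 5 - u
t = 3 * v
return z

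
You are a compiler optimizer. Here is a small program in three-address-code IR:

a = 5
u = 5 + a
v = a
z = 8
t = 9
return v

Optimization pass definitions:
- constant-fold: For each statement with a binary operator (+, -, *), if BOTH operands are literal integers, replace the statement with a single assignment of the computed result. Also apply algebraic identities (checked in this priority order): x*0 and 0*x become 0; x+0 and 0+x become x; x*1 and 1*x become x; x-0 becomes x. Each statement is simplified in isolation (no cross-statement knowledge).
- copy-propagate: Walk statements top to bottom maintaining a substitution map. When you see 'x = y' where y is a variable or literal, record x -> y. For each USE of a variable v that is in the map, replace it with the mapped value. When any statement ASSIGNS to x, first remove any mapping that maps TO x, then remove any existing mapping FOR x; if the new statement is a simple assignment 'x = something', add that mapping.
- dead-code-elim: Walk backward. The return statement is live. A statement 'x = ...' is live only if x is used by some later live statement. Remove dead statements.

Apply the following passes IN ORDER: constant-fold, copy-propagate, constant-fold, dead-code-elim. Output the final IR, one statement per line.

Answer: return 5

Derivation:
Initial IR:
  a = 5
  u = 5 + a
  v = a
  z = 8
  t = 9
  return v
After constant-fold (6 stmts):
  a = 5
  u = 5 + a
  v = a
  z = 8
  t = 9
  return v
After copy-propagate (6 stmts):
  a = 5
  u = 5 + 5
  v = 5
  z = 8
  t = 9
  return 5
After constant-fold (6 stmts):
  a = 5
  u = 10
  v = 5
  z = 8
  t = 9
  return 5
After dead-code-elim (1 stmts):
  return 5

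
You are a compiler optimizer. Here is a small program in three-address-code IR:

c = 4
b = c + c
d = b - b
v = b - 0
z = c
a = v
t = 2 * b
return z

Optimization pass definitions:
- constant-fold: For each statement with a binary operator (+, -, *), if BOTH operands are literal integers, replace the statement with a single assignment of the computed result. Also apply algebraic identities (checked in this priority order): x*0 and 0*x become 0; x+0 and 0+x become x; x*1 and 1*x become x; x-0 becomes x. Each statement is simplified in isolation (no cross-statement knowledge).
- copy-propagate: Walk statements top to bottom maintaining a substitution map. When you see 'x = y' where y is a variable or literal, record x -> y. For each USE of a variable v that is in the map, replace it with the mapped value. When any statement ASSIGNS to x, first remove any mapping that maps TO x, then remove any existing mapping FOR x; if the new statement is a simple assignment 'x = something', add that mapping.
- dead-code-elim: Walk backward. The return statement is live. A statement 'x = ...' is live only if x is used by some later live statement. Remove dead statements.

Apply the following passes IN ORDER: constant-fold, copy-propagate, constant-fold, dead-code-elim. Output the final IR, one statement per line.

Initial IR:
  c = 4
  b = c + c
  d = b - b
  v = b - 0
  z = c
  a = v
  t = 2 * b
  return z
After constant-fold (8 stmts):
  c = 4
  b = c + c
  d = b - b
  v = b
  z = c
  a = v
  t = 2 * b
  return z
After copy-propagate (8 stmts):
  c = 4
  b = 4 + 4
  d = b - b
  v = b
  z = 4
  a = b
  t = 2 * b
  return 4
After constant-fold (8 stmts):
  c = 4
  b = 8
  d = b - b
  v = b
  z = 4
  a = b
  t = 2 * b
  return 4
After dead-code-elim (1 stmts):
  return 4

Answer: return 4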